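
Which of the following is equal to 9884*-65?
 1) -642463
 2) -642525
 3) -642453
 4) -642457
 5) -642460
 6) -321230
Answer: 5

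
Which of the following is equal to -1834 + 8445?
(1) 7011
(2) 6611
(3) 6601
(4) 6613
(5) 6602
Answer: 2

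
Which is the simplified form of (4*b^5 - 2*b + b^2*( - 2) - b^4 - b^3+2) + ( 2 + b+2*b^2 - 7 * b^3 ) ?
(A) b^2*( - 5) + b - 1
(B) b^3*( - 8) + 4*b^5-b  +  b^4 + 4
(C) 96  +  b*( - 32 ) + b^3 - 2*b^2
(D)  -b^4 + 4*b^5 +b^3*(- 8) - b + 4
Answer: D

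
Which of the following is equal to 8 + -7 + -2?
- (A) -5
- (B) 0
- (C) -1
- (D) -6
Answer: C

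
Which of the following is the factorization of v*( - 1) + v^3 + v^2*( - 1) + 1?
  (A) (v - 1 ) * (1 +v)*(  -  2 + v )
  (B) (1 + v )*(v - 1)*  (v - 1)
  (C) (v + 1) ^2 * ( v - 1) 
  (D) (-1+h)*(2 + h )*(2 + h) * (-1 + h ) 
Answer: B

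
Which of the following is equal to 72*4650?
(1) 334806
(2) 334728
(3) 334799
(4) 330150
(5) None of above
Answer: 5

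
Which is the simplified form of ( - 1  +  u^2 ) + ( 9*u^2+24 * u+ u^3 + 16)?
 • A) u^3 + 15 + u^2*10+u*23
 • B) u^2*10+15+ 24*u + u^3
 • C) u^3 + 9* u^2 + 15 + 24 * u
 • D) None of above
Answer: B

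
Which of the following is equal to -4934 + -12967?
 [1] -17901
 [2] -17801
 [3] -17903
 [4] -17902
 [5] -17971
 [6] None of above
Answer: 1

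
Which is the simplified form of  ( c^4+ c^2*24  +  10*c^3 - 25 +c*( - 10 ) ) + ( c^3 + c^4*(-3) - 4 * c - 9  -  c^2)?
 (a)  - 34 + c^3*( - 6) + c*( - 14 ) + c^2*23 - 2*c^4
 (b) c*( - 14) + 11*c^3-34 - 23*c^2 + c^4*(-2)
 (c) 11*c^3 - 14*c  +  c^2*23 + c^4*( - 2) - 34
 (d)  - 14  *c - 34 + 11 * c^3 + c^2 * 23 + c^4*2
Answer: c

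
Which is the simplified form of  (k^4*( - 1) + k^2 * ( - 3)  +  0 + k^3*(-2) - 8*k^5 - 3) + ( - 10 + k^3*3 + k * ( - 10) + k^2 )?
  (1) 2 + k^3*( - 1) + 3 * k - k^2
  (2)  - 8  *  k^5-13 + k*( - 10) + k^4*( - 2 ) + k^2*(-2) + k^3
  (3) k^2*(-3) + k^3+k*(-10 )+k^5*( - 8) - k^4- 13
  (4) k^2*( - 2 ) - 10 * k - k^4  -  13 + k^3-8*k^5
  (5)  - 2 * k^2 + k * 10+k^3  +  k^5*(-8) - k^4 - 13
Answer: 4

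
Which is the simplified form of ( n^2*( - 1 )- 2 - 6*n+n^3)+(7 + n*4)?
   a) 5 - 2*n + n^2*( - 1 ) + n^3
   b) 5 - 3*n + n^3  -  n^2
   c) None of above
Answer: a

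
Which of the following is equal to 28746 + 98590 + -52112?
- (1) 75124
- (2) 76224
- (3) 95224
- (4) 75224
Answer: 4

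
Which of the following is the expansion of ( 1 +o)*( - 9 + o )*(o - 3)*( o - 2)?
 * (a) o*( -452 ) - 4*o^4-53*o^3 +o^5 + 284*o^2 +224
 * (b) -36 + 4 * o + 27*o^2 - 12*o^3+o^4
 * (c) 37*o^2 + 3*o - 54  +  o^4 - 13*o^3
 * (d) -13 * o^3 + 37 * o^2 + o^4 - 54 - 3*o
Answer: d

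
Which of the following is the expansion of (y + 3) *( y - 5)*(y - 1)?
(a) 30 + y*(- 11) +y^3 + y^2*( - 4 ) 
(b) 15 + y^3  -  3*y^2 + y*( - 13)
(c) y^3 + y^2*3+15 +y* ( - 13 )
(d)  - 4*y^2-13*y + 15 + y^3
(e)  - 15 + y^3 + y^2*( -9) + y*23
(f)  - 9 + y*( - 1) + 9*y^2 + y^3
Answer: b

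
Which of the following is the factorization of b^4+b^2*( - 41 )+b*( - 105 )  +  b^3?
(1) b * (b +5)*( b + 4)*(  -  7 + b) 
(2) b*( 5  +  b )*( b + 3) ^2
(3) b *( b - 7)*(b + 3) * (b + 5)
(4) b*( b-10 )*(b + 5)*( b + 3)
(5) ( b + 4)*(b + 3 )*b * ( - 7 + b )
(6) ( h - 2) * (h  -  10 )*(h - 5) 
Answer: 3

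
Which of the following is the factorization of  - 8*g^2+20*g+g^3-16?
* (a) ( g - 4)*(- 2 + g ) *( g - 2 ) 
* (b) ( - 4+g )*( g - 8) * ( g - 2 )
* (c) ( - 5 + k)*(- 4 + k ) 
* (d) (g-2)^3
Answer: a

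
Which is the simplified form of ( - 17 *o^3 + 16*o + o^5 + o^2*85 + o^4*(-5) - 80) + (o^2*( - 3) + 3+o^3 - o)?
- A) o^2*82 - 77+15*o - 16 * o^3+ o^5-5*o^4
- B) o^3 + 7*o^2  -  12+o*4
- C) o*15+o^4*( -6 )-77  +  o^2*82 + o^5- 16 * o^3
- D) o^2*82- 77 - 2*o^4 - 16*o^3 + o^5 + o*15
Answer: A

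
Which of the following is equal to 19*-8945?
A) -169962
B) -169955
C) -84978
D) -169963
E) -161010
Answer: B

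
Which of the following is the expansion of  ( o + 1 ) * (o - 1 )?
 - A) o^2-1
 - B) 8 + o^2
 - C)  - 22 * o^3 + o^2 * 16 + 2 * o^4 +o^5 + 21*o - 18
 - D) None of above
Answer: A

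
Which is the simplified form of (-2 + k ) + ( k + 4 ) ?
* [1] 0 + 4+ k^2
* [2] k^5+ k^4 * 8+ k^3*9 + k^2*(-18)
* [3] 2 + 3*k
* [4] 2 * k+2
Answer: 4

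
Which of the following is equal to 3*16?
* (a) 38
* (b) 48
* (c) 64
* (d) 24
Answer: b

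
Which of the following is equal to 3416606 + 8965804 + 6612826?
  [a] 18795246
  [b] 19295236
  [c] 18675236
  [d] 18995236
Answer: d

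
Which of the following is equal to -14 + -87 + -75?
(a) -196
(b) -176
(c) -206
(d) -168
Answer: b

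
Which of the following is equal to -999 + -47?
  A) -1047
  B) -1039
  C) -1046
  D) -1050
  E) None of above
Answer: C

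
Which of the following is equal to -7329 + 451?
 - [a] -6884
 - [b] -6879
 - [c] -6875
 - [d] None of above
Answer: d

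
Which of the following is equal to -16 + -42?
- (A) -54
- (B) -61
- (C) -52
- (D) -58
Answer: D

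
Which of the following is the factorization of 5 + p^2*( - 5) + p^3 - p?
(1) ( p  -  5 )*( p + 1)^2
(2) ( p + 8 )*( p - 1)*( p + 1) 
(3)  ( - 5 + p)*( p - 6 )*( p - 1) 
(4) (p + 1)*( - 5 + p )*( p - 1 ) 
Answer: 4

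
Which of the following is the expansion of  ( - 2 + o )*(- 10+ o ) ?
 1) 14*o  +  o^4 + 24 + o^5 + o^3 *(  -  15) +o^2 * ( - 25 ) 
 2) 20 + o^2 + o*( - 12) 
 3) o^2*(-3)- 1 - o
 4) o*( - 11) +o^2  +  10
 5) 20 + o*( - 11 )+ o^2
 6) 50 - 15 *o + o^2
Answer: 2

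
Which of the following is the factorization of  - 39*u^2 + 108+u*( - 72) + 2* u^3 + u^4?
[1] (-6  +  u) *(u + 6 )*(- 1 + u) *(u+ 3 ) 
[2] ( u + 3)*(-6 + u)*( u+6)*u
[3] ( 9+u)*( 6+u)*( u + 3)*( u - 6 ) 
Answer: 1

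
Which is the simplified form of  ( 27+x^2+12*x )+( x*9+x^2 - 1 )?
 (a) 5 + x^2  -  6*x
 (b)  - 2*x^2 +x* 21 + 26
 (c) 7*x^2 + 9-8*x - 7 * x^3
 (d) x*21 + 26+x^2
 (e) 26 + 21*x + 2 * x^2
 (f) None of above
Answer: e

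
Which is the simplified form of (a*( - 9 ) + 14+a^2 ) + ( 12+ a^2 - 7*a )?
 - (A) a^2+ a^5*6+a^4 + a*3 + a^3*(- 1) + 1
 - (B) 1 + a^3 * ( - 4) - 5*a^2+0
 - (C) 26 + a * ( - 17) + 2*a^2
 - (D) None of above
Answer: D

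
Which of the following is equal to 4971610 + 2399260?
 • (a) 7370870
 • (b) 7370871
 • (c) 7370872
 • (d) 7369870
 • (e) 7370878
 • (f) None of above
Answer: a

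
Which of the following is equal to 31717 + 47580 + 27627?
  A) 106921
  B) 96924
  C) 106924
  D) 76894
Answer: C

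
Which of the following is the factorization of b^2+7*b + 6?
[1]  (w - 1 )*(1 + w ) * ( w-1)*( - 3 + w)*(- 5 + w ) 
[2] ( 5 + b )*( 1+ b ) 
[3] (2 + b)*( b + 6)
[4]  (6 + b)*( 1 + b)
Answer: 4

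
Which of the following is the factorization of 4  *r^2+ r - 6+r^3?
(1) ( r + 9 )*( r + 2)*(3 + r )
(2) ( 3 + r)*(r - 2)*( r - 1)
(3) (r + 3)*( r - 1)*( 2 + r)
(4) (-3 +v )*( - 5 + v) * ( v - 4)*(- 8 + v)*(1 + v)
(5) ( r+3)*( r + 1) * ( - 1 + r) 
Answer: 3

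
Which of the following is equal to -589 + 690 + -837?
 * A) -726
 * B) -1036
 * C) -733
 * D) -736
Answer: D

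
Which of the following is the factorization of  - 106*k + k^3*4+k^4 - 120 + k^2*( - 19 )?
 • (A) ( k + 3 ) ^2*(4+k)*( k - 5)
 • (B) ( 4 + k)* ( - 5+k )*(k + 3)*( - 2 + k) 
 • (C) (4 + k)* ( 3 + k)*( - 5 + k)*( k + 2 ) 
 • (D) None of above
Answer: C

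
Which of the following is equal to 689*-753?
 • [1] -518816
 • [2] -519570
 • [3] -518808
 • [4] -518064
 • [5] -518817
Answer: 5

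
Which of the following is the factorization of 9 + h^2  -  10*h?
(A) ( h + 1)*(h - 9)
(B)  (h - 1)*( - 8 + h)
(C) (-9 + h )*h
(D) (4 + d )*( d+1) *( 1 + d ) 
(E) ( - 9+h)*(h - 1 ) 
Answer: E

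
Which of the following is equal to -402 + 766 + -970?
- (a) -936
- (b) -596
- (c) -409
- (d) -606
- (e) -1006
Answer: d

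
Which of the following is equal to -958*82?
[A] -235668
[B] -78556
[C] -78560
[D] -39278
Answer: B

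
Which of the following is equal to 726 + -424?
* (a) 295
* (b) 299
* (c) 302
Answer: c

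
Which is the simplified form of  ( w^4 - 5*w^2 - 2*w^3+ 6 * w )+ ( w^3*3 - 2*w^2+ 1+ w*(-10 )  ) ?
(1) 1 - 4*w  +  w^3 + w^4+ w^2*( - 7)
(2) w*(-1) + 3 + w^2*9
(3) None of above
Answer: 1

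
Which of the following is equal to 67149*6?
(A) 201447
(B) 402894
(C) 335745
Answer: B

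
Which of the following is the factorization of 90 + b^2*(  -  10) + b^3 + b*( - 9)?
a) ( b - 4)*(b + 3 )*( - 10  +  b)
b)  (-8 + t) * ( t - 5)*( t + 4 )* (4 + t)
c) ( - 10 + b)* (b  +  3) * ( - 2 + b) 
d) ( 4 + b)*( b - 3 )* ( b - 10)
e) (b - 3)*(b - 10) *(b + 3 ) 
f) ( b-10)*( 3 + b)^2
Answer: e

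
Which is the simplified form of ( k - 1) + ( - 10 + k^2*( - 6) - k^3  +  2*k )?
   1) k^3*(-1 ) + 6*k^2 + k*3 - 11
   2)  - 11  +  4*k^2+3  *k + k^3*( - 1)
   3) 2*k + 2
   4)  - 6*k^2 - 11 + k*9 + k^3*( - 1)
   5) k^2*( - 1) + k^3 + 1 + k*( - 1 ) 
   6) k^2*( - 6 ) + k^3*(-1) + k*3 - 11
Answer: 6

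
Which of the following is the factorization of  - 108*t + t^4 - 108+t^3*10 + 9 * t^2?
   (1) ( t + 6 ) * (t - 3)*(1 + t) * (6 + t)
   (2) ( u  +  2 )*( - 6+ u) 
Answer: 1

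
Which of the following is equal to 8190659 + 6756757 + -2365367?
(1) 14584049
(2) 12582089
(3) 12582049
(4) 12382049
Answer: 3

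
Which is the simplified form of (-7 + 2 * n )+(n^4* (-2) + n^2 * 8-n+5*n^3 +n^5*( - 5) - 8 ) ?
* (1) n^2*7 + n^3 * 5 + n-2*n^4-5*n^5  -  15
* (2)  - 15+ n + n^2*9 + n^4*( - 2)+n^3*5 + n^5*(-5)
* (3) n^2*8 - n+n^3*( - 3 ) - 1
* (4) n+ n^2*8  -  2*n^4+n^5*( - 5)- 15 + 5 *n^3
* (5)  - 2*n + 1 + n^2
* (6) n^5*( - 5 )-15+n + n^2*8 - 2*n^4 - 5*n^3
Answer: 4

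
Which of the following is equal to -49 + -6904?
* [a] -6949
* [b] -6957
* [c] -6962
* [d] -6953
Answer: d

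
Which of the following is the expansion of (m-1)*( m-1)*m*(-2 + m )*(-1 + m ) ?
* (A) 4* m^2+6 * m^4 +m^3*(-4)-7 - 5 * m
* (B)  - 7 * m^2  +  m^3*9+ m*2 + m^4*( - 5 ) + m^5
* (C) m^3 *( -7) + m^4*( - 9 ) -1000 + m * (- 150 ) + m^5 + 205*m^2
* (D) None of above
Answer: B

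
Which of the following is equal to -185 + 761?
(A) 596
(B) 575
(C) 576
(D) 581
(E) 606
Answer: C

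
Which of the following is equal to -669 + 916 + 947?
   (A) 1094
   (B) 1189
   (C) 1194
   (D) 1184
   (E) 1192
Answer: C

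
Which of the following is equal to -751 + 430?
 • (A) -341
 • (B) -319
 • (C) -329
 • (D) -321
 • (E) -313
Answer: D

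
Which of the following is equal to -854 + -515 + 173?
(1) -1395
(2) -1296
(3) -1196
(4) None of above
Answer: 3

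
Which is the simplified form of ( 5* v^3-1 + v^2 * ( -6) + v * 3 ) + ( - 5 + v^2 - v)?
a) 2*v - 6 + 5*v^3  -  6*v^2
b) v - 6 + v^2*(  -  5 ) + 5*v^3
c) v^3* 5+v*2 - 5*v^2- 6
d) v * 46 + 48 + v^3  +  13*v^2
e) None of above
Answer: c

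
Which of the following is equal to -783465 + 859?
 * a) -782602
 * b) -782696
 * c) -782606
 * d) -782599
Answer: c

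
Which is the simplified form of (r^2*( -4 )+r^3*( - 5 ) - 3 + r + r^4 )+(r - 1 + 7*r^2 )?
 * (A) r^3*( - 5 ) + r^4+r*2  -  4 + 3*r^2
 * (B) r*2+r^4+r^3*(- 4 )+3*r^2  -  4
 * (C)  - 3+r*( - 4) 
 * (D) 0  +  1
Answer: A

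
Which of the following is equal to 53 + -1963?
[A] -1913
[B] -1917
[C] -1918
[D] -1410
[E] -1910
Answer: E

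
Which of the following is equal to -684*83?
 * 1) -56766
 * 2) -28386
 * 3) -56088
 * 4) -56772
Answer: 4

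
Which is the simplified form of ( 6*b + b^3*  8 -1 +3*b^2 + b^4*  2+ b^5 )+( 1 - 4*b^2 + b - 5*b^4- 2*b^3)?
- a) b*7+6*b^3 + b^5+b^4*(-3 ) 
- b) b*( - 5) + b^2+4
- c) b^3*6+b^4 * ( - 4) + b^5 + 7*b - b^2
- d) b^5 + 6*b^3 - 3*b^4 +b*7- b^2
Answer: d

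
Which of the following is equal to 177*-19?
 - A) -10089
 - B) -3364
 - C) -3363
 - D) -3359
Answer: C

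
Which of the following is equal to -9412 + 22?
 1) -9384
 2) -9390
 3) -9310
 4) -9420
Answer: 2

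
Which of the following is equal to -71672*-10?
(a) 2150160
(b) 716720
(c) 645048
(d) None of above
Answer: b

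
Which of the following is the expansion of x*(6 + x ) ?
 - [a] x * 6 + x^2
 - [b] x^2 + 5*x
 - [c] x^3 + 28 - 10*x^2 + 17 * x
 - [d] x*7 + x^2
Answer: a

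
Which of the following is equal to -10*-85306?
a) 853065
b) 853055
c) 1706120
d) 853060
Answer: d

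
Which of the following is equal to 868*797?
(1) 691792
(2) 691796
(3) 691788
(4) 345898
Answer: 2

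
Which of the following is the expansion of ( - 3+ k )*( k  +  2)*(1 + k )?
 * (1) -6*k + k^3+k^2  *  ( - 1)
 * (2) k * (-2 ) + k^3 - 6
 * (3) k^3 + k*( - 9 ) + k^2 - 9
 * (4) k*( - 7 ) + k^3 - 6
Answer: 4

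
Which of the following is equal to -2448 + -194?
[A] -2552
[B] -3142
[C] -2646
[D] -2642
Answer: D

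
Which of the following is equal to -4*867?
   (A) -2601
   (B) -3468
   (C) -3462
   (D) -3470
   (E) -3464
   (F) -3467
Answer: B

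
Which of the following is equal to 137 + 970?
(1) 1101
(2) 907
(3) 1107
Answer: 3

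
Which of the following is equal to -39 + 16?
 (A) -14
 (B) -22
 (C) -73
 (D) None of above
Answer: D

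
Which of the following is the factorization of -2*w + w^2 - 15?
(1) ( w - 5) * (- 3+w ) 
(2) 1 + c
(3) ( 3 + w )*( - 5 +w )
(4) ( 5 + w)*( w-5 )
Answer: 3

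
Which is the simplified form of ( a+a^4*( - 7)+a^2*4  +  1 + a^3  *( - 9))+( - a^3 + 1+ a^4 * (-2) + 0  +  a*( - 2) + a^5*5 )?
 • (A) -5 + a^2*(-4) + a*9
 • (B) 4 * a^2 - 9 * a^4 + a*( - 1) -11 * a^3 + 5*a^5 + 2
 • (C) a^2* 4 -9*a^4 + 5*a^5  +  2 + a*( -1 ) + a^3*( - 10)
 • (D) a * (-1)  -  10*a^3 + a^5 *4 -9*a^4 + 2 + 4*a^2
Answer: C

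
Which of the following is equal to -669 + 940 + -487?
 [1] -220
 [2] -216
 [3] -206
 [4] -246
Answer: 2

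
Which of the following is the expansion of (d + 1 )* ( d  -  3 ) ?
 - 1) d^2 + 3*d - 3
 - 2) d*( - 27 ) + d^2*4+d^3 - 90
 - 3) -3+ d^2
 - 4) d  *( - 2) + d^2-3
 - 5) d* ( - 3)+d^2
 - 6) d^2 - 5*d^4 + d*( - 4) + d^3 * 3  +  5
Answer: 4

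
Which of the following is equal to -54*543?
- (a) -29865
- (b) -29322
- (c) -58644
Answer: b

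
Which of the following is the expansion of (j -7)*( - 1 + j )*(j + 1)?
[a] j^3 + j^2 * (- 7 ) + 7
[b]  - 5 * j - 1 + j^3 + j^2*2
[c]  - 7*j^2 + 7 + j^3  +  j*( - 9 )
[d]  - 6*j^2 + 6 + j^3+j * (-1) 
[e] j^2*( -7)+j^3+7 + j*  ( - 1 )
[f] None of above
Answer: e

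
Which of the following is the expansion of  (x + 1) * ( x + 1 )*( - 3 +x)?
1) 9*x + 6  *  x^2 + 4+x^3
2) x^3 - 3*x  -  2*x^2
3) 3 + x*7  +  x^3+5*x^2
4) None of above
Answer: 4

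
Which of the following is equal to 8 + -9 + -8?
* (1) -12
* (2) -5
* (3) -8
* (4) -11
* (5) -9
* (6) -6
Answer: 5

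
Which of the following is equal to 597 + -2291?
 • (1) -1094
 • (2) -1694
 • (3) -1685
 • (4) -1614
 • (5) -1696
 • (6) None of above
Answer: 2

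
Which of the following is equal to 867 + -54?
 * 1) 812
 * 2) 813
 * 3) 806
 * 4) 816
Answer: 2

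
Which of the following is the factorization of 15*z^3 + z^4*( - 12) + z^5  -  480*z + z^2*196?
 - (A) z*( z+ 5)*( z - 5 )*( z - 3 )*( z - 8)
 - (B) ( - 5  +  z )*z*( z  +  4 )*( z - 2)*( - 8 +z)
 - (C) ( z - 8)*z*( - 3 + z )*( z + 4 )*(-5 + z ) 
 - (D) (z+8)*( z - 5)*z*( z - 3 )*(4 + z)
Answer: C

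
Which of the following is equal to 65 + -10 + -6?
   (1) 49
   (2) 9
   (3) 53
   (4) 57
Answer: 1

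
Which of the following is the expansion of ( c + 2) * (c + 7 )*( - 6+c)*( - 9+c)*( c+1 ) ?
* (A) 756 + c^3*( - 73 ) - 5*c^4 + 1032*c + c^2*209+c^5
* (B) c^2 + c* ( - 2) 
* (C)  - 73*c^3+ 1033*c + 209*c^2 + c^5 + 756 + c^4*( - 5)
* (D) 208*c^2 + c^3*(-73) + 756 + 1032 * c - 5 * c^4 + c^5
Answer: A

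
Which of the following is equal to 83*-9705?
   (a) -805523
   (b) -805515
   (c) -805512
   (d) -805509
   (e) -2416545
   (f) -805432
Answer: b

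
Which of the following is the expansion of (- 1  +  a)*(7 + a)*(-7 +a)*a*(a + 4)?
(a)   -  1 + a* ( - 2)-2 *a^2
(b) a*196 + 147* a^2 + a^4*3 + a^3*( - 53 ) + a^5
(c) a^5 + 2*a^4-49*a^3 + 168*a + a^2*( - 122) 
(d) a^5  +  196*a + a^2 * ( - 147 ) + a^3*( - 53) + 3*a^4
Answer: d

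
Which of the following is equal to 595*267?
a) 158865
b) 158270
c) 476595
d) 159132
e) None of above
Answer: a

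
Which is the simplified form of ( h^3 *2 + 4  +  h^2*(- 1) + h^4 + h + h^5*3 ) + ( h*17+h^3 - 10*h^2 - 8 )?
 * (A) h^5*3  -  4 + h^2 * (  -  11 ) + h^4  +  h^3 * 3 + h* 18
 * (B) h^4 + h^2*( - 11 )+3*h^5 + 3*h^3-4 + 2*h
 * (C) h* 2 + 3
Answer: A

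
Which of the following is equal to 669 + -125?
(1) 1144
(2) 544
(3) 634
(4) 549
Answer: 2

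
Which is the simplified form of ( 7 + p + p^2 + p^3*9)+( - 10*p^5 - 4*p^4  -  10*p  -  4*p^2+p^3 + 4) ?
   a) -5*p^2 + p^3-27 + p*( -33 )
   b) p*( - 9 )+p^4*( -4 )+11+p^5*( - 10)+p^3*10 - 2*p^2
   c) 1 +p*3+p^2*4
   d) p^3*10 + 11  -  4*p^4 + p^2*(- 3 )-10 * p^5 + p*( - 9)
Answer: d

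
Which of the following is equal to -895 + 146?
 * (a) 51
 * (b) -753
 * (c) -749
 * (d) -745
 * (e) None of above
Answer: c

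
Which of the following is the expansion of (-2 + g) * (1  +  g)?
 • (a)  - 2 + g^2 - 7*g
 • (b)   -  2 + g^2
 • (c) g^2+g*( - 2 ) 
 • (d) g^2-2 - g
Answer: d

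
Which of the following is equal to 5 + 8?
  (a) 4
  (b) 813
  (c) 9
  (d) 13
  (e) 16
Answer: d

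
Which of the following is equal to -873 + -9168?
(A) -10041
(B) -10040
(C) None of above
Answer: A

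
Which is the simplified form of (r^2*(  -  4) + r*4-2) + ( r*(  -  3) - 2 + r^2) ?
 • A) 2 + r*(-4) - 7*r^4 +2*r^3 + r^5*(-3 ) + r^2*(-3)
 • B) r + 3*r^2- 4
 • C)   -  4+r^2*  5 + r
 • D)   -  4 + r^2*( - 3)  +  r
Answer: D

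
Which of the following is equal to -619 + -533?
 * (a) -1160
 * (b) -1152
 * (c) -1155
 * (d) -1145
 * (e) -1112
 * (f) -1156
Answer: b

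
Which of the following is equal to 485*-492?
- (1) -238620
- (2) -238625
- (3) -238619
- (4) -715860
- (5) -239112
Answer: 1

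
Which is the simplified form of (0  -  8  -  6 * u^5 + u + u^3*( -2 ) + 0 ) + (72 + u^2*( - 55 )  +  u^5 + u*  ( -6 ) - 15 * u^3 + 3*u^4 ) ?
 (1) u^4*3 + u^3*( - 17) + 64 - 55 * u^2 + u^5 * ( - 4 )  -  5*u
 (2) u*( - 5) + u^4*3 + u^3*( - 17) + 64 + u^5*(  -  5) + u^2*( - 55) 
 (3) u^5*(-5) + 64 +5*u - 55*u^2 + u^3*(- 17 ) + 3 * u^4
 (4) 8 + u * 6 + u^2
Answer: 2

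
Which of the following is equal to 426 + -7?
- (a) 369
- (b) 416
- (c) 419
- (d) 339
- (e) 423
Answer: c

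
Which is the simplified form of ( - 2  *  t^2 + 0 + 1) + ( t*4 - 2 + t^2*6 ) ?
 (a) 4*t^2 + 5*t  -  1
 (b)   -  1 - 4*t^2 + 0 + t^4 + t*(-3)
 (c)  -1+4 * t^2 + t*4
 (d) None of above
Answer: c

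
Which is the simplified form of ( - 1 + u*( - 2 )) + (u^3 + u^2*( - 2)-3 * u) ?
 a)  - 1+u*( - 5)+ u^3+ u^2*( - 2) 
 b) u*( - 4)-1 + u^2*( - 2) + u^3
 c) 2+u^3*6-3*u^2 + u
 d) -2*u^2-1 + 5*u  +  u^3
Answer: a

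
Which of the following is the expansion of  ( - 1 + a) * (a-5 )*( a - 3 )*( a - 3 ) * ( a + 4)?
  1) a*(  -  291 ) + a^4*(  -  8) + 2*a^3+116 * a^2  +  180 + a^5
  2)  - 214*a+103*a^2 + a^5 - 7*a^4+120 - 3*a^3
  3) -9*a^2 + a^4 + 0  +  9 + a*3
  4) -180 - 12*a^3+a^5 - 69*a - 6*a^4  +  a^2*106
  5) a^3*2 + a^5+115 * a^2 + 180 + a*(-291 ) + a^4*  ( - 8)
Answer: 1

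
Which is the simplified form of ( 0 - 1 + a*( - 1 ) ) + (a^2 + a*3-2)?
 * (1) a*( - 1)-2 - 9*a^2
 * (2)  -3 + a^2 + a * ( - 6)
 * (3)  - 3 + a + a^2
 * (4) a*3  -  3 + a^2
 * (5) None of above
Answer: 5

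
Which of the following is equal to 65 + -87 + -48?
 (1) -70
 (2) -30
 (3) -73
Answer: 1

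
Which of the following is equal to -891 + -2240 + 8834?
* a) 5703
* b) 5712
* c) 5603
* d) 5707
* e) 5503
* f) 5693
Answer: a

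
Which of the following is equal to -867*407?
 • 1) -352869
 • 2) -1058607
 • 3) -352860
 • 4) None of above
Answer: 1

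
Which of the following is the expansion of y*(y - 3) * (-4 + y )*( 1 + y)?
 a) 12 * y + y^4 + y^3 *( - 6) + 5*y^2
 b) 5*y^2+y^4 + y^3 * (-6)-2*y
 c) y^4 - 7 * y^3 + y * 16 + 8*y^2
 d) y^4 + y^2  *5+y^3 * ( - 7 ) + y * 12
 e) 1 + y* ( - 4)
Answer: a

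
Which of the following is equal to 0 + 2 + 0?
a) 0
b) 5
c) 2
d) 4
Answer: c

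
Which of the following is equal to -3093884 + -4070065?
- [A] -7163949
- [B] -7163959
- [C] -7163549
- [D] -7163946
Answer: A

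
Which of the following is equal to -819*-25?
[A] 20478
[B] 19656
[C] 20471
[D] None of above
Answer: D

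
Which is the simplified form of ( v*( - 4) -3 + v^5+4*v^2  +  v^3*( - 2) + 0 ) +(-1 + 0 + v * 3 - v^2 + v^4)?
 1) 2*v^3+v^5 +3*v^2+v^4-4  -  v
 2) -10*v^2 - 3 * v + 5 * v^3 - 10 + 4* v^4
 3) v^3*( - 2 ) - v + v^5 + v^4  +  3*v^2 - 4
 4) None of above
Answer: 3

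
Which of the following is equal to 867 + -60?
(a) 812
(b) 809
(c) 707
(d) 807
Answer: d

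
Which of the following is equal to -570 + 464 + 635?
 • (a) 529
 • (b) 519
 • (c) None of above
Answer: a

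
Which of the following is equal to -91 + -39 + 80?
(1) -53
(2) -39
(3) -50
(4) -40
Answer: 3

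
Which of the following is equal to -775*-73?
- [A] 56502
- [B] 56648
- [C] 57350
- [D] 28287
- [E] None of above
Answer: E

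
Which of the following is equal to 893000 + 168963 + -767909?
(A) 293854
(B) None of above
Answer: B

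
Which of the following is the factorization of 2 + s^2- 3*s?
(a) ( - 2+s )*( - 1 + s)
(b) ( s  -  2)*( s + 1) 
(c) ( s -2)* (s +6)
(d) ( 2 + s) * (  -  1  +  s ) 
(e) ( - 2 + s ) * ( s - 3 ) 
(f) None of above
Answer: a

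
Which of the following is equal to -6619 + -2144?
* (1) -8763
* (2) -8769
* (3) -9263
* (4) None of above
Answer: 1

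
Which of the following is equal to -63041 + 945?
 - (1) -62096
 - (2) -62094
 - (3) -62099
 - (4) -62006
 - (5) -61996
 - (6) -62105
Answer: 1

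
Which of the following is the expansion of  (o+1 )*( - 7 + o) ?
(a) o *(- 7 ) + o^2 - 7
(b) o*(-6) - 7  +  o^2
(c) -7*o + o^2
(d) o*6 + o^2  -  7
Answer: b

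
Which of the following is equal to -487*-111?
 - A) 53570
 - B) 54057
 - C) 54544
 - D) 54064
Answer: B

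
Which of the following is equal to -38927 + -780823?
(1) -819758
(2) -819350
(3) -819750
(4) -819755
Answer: 3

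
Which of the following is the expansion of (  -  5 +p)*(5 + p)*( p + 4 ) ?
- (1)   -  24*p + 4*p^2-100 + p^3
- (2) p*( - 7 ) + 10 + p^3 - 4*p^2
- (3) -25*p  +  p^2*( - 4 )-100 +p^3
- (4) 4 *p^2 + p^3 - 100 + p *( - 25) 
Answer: 4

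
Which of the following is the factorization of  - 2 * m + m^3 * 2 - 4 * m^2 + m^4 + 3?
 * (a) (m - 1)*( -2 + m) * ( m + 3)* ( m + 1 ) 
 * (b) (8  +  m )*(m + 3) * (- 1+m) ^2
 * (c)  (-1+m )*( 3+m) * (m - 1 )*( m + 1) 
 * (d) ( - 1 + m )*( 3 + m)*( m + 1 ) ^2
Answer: c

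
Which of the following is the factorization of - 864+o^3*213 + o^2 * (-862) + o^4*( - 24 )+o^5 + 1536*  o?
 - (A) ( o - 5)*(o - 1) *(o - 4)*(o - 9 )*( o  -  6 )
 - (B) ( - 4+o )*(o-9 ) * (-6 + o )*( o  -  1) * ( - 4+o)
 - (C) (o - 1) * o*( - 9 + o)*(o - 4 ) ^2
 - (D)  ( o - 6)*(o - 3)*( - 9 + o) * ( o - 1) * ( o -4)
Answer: B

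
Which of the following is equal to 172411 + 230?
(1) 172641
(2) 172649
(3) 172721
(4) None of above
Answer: 1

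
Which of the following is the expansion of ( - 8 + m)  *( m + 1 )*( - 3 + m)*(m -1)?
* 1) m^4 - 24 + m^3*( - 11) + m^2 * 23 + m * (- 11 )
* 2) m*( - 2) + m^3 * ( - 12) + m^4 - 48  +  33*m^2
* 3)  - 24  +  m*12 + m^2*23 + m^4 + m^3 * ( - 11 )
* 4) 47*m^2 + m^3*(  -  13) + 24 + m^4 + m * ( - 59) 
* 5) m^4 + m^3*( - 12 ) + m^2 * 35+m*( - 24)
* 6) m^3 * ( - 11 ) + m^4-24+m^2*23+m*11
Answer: 6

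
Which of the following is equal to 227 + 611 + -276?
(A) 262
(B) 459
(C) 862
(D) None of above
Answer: D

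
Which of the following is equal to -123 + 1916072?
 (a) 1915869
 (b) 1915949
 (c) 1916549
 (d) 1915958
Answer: b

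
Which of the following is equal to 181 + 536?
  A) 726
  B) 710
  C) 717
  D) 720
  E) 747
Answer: C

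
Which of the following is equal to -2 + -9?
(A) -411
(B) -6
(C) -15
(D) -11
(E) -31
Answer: D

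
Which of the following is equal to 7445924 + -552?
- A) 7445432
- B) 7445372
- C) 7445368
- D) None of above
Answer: B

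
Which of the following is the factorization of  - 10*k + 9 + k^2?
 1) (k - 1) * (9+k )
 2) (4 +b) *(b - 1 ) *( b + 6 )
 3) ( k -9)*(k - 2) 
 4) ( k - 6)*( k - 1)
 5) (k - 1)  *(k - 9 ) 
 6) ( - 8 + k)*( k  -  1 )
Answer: 5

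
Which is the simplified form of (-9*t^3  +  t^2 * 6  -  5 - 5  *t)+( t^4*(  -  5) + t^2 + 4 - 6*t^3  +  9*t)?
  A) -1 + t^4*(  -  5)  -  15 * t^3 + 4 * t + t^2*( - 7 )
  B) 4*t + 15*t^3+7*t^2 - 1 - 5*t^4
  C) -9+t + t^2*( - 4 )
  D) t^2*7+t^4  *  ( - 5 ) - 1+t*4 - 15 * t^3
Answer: D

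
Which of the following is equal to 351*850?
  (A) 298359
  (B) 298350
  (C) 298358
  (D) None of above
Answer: B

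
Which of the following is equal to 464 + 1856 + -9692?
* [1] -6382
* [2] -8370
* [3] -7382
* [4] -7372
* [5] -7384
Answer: 4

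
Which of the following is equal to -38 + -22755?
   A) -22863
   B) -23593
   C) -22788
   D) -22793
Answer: D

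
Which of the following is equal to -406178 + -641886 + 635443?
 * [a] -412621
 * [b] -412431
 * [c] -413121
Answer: a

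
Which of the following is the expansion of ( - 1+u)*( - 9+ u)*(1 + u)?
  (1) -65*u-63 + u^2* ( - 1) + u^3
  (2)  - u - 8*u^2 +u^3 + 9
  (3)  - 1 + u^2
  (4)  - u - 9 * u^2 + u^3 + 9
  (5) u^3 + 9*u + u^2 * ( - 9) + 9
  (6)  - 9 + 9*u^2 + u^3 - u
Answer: 4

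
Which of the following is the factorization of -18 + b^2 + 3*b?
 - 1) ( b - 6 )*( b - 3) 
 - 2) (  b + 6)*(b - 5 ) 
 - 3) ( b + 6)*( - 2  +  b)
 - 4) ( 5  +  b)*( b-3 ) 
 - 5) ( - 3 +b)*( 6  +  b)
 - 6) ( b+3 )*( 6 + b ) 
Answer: 5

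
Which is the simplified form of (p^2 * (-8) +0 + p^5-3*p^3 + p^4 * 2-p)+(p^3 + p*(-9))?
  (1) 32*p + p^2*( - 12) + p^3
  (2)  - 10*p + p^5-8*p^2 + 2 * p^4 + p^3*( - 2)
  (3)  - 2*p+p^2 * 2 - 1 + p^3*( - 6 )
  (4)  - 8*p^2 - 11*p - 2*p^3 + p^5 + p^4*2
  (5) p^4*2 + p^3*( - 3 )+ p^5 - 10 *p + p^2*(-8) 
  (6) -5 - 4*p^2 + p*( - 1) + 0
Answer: 2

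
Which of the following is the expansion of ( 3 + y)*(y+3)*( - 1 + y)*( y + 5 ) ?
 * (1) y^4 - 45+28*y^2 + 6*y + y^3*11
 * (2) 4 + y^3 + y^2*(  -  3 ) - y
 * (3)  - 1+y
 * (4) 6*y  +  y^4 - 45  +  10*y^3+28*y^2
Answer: 4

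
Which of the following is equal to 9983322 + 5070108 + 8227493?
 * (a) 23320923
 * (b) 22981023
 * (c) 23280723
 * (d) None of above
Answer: d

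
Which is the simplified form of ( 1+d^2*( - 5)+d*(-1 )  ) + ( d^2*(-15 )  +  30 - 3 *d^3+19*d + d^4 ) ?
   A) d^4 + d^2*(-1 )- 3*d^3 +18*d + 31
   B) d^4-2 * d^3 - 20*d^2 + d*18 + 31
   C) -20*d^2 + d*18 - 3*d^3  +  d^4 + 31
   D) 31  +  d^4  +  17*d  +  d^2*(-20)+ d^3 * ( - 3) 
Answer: C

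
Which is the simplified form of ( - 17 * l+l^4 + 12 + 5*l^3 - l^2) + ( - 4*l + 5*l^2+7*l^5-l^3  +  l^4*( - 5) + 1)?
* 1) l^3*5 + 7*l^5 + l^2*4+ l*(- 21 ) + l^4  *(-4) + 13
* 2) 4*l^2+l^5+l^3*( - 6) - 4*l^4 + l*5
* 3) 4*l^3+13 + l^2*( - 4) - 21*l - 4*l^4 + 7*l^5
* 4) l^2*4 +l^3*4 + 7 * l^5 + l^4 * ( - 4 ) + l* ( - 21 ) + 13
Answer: 4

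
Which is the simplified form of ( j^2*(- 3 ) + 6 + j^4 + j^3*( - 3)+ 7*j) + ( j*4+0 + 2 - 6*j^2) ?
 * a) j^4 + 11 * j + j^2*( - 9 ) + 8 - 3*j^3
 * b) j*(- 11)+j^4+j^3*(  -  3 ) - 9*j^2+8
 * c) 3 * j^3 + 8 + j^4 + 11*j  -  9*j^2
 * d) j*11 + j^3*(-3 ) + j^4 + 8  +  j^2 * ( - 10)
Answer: a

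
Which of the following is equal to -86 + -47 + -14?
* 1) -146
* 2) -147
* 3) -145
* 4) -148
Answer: 2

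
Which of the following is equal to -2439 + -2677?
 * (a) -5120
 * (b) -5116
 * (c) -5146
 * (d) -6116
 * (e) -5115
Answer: b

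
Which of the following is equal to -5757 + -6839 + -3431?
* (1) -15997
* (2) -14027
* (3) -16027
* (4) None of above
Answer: 3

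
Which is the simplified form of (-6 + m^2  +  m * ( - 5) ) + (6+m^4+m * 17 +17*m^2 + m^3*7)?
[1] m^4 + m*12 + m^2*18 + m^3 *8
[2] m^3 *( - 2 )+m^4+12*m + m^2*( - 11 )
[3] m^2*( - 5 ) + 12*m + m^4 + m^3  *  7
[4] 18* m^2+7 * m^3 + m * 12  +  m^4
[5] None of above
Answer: 4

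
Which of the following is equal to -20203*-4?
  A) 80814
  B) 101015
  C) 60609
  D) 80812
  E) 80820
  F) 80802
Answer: D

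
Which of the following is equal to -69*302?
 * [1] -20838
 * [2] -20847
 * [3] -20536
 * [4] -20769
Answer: 1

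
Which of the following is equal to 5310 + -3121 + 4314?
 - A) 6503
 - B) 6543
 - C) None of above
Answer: A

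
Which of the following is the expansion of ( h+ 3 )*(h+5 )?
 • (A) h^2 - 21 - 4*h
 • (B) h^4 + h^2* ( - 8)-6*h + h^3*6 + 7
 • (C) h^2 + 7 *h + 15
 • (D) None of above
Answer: D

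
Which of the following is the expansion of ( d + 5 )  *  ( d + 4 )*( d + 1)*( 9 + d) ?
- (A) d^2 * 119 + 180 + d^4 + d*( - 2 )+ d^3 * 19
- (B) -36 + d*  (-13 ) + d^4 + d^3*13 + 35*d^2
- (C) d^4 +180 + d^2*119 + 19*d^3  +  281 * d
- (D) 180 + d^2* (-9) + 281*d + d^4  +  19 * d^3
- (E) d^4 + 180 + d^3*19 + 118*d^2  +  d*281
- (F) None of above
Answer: C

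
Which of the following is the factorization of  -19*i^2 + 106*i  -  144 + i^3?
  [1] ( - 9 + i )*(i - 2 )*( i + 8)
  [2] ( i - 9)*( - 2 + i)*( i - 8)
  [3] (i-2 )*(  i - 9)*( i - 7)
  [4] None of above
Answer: 2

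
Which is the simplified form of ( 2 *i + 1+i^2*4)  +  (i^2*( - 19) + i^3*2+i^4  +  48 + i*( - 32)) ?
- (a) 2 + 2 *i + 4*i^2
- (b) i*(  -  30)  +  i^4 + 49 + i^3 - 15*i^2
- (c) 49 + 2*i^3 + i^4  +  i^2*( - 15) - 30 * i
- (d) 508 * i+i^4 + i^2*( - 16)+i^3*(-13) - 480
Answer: c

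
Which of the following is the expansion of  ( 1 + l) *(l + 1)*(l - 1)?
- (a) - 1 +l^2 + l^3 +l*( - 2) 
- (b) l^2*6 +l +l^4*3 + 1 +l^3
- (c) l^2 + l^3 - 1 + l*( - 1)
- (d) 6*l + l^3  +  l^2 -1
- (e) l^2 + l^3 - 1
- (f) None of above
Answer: c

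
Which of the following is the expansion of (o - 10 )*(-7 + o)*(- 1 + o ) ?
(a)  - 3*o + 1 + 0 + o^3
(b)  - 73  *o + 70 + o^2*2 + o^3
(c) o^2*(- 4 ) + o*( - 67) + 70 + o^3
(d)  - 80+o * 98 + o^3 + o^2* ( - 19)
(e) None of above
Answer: e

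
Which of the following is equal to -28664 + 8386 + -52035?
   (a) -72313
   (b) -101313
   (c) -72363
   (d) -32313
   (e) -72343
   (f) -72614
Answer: a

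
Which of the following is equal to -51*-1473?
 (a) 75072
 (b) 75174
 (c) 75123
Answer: c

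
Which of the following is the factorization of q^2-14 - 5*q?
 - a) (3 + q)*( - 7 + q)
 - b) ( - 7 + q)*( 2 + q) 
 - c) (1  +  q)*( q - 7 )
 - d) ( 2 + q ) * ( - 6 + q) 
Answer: b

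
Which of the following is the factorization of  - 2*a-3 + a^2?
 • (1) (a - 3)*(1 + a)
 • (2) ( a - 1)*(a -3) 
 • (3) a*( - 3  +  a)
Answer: 1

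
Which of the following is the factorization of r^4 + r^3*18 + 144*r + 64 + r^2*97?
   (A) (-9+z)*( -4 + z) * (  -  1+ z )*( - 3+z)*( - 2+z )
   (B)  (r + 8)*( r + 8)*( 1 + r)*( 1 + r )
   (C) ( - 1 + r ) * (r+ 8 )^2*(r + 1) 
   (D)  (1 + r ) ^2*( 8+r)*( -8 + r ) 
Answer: B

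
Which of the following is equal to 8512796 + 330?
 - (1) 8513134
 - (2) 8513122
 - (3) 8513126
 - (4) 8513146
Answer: 3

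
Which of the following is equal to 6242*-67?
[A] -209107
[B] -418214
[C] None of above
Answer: B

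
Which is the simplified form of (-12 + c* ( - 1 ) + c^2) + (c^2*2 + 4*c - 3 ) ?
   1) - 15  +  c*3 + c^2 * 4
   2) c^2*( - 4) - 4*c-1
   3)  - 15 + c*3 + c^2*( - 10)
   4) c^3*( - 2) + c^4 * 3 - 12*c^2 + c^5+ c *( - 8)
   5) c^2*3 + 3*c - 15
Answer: 5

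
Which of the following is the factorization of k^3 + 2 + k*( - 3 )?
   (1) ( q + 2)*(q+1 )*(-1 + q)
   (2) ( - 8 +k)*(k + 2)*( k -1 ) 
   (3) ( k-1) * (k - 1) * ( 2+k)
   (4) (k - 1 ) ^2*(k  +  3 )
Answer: 3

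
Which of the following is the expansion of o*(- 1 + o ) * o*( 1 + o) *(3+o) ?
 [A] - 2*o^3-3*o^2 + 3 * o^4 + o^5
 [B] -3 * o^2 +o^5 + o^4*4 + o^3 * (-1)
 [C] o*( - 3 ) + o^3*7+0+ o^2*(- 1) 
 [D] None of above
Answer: D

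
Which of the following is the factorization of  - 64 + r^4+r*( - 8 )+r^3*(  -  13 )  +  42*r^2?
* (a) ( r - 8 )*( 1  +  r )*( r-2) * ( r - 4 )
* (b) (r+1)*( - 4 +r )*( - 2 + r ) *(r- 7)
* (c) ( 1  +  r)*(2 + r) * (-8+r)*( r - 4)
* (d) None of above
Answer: a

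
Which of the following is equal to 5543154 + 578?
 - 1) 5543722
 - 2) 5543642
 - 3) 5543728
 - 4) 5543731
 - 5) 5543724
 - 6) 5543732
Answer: 6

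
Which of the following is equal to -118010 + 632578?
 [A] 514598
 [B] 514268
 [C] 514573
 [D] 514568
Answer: D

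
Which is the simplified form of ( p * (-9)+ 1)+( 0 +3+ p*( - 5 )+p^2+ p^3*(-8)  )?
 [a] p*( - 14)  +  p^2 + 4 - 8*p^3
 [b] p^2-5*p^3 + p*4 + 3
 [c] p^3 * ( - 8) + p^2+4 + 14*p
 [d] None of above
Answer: a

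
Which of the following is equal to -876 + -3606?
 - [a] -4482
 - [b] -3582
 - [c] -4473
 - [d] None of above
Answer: a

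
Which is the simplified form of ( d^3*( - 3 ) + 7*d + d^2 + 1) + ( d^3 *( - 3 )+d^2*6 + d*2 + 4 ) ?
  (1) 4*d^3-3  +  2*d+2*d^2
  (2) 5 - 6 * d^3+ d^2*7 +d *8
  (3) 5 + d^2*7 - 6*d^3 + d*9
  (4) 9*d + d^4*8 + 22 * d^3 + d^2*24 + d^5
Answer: 3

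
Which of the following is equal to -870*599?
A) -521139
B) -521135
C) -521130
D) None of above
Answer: C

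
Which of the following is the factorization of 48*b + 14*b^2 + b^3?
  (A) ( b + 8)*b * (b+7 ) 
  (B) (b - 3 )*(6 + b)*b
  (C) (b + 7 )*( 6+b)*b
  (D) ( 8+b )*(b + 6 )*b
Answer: D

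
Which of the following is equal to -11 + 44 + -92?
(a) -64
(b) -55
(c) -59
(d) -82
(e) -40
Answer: c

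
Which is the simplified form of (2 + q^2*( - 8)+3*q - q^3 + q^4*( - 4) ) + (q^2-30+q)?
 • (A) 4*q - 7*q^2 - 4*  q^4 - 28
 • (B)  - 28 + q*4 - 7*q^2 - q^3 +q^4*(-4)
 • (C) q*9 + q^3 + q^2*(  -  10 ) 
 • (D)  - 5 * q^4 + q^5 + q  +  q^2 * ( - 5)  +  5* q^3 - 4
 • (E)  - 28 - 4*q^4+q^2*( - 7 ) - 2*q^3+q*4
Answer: B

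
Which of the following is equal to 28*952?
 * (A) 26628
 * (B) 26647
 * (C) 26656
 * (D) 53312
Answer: C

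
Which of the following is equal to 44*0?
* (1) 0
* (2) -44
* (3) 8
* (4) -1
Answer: 1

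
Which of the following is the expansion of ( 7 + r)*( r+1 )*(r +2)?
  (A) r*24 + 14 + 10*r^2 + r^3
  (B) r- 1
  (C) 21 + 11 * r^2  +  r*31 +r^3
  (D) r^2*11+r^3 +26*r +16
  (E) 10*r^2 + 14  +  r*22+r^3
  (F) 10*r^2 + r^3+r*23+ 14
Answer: F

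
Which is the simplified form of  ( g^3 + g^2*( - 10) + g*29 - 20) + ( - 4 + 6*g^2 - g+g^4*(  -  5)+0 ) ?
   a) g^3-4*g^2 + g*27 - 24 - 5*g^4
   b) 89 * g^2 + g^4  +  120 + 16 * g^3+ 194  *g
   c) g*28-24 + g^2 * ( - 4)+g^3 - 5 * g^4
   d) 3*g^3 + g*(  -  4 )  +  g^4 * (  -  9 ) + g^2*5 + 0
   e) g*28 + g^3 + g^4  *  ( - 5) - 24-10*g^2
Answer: c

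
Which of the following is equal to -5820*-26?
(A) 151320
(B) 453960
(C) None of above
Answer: A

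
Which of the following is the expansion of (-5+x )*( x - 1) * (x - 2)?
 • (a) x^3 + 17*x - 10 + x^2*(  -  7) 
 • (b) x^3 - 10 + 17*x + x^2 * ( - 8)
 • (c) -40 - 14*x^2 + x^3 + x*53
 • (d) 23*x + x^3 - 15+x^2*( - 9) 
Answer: b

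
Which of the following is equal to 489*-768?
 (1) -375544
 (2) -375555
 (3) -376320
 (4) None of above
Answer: 4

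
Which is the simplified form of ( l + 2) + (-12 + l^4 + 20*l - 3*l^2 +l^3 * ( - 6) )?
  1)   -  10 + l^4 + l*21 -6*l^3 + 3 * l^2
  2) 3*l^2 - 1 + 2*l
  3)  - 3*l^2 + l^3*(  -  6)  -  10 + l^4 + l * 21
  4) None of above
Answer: 3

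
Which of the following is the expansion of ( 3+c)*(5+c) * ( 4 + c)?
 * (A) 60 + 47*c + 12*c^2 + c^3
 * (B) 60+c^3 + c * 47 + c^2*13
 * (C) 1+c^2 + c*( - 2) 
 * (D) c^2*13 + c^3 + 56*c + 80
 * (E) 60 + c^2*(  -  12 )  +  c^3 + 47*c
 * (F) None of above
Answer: A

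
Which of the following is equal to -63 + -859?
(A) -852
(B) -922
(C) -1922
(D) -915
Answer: B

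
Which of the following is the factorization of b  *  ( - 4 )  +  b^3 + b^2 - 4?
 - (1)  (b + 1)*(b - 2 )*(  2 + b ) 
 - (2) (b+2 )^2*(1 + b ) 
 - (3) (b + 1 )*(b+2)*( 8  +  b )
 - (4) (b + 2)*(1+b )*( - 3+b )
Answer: 1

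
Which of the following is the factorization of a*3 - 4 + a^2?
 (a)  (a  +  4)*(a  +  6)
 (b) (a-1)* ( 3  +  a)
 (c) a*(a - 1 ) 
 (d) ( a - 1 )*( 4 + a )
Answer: d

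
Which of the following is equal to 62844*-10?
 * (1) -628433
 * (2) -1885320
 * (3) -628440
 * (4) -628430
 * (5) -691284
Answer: 3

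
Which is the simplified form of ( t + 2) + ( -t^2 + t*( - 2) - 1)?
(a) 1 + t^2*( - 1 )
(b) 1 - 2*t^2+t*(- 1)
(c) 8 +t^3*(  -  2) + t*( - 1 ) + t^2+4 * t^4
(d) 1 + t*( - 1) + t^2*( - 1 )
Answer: d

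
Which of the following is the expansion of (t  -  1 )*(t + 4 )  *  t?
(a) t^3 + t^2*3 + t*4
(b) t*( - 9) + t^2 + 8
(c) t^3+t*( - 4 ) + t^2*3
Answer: c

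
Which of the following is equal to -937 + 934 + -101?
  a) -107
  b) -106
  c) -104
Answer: c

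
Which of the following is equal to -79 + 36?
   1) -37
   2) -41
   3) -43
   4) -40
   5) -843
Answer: 3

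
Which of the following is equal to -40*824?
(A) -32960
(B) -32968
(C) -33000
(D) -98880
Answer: A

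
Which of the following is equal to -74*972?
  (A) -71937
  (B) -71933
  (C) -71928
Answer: C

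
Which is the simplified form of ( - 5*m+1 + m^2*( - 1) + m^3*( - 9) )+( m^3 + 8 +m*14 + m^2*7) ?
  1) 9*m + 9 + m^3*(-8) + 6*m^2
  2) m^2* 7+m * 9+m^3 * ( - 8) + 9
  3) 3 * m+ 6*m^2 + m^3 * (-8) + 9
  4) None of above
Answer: 1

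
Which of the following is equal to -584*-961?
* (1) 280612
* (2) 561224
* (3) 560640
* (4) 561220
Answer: 2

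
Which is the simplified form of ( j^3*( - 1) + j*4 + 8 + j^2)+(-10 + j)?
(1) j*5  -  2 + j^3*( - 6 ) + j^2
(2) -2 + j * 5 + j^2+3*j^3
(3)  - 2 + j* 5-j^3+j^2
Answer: 3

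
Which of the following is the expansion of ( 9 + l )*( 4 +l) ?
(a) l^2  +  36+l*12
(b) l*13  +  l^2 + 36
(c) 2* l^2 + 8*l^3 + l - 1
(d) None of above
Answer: b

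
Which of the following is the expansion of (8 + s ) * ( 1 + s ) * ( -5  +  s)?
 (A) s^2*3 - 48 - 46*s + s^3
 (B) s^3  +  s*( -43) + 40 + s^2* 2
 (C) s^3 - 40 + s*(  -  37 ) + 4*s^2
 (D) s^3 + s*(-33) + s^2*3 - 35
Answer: C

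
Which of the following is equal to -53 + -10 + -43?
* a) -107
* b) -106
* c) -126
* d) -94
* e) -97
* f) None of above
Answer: b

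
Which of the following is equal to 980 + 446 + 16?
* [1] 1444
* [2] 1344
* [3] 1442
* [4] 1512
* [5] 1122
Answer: 3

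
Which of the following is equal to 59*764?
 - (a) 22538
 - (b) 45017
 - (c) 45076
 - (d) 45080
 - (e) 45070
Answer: c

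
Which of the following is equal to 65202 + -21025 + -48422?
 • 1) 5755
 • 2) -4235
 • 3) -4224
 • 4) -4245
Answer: 4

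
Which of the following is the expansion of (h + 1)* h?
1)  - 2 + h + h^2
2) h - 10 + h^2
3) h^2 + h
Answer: 3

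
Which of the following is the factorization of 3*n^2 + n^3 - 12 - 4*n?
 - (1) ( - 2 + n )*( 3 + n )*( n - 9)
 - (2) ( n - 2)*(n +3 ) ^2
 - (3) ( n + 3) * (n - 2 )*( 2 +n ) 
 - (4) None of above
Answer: 3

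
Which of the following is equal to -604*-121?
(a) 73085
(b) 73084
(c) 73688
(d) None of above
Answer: b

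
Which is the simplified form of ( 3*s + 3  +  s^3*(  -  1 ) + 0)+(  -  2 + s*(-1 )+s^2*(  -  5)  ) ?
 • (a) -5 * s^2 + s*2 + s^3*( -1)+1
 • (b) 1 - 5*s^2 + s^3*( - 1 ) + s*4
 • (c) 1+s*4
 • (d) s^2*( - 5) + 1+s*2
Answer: a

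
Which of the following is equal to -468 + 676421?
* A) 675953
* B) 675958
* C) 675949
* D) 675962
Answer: A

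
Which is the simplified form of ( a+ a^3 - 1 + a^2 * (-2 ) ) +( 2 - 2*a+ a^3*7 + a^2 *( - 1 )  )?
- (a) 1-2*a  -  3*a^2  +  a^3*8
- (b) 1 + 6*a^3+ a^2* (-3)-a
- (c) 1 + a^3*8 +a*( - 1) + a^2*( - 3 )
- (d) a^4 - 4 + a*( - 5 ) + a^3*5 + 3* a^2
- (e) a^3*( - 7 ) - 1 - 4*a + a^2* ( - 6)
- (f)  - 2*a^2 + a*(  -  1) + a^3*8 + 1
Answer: c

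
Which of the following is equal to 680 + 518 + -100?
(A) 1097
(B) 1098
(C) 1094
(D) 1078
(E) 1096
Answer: B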